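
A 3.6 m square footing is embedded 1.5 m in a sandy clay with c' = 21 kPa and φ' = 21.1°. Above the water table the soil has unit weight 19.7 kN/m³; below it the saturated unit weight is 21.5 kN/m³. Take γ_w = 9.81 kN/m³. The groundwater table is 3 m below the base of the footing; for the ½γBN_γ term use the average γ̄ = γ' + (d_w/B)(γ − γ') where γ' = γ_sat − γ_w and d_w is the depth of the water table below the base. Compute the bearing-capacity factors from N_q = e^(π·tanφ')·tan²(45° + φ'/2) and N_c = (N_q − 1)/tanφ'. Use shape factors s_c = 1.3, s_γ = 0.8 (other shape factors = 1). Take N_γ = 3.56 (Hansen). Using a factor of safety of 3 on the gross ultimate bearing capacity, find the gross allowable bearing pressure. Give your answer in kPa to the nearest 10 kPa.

q_all ≈ 250 kPa

N_q = e^(π·tan21.1°)·tan²(55.55°) = 7.14; N_c = (N_q − 1)/tanφ' = 15.92.
Overburden at base level: q = 19.7 × 1.5 = 29.55 kPa.
The water table is 3 m below the base (< B = 3.6 m), so the ½γBN_γ term uses γ̄ = γ' + (d_w/B)(γ − γ') = 11.69 + (3/3.6)(19.7 − 11.69) = 18.365 kN/m³.
Cohesion term c·N_c·s_c = 21 × 15.918 × 1.3 = 434.55 kPa; surcharge term q·N_q = 29.55 × 7.1421 = 211.05 kPa; self-weight term 0.5·γ·B·N_γ·s_γ = 0.5 × 18.365 × 3.6 × 3.56 × 0.8 = 94.146 kPa.
q_ult = 434.55 + 211.05 + 94.146 = 739.74 kPa.
q_all = 739.74 / 3 = 246.58 kPa.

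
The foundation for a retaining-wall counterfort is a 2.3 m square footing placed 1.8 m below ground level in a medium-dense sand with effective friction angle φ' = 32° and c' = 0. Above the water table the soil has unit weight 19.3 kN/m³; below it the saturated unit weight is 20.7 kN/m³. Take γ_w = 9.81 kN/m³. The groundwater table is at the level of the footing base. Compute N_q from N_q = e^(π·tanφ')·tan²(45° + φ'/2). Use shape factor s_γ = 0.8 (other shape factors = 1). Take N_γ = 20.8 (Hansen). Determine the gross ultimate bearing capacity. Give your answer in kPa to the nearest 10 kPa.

tan32° = 0.6249, so N_q = e^(π×0.6249)·tan²(61°) = 7.121 × 3.255 = 23.18.
Effective surcharge at the founding depth q = γ·D_f = 19.3 × 1.8 = 34.74 kPa.
The water table coincides with the base, so in the self-weight term γ → γ' = 10.89 kN/m³.
q_ult = q·N_q + 0.5·γ·B·N_γ·s_γ
     = 34.74 × 23.177 + 0.5 × 10.89 × 2.3 × 20.8 × 0.8
     = 805.16 + 208.39 = 1013.6 kPa.

q_ult ≈ 1010 kPa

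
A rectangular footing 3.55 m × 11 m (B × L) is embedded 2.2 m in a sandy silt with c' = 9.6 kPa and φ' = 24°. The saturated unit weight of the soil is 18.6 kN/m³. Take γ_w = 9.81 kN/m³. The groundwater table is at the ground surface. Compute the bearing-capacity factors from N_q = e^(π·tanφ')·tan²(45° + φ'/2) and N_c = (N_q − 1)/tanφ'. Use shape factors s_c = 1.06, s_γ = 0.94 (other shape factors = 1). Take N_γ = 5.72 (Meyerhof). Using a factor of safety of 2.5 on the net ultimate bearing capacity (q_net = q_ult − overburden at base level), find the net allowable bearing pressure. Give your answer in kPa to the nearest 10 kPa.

N_q = e^(π·tan24°)·tan²(57°) = 9.6; N_c = (N_q − 1)/tanφ' = 19.32.
With the water table at the surface the whole profile is submerged: γ' = 18.6 − 9.81 = 8.79 kN/m³, so q = γ'·D_f = 19.338 kPa; the same γ' applies in the ½γBN_γ term.
q_ult = c·N_c·s_c + q·N_q + 0.5·γ·B·N_γ·s_γ
     = 9.6 × 19.324 × 1.06 + 19.338 × 9.6034 + 0.5 × 8.79 × 3.55 × 5.72 × 0.94
     = 196.64 + 185.71 + 83.89 = 466.24 kPa.
q_net = 466.24 − 19.338 = 446.9 kPa.
q_all(net) = 446.9 / 2.5 = 178.76 kPa.

q_all(net) ≈ 180 kPa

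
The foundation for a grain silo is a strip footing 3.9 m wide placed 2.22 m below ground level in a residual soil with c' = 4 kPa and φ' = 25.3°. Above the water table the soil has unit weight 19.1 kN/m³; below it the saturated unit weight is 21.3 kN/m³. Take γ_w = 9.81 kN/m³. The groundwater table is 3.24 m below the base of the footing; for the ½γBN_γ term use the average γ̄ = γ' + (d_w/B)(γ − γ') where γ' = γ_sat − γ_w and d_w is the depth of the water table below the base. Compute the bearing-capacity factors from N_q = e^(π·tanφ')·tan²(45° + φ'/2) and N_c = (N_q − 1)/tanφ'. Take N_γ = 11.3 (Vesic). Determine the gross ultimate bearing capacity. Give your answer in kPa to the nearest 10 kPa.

q_ult ≈ 940 kPa

tan25.3° = 0.4727, so N_q = e^(π×0.4727)·tan²(57.65°) = 4.415 × 2.493 = 11.
N_c = (11 − 1)/tan25.3° = 21.17.
Overburden at base level: q = 19.1 × 2.22 = 42.402 kPa.
The water table is 3.24 m below the base (< B = 3.9 m), so the ½γBN_γ term uses γ̄ = γ' + (d_w/B)(γ − γ') = 11.49 + (3.24/3.9)(19.1 − 11.49) = 17.812 kN/m³.
Cohesion term c·N_c = 4 × 21.166 = 84.662 kPa; surcharge term q·N_q = 42.402 × 11.005 = 466.63 kPa; self-weight term 0.5·γ·B·N_γ = 0.5 × 17.812 × 3.9 × 11.3 = 392.49 kPa.
q_ult = 84.662 + 466.63 + 392.49 = 943.78 kPa.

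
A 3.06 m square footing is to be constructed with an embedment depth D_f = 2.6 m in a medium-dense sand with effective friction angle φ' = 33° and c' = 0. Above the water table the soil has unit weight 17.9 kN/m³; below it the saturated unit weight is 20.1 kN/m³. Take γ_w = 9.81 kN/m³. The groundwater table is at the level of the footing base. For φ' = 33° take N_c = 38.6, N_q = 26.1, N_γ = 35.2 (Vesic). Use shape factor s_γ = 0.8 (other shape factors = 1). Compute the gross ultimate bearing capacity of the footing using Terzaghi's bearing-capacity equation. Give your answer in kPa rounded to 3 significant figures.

q_ult ≈ 1660 kPa

q = γ·D_f = 17.9 × 2.6 = 46.54 kPa.
For the ½γBN_γ term take γ' = 20.1 − 9.81 = 10.29 kN/m³ (soil below base is submerged).
q·N_q = 46.54 × 26.1 = 1214.7 kPa
0.5·γ·B·N_γ·s_γ = 0.5 × 10.29 × 3.06 × 35.2 × 0.8 = 443.34 kPa
q_ult = 1214.7 + 443.34 = 1658 kPa.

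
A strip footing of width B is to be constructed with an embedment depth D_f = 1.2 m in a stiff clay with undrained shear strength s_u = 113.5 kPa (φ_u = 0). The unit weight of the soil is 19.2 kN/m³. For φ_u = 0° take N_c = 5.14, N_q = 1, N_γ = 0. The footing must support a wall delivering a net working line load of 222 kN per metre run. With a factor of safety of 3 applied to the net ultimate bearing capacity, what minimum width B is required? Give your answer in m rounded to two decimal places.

q = γ·D_f = 19.2 × 1.2 = 23.04 kPa.
c·N_c = 113.5 × 5.14 = 583.39 kPa
q·N_q = 23.04 × 1 = 23.04 kPa
q_ult = 583.39 + 23.04 = 606.43 kPa.
For φ = 0 the ½γBN_γ term vanishes, so q_ult is independent of B. q_net = 606.43 − 23.04 = 583.39 kPa; q_all(net) = 583.39/3 = 194.46 kPa.
Required width B = w / q_all(net) = 222 / 194.46 = 1.142 m.

B = 1.14 m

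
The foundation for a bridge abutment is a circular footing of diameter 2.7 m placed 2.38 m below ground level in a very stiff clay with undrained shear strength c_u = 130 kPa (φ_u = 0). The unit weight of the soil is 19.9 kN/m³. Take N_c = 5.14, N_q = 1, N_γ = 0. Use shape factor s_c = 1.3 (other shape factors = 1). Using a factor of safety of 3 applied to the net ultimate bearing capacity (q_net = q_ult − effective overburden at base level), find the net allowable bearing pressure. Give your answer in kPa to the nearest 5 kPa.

Overburden at base level: q = 19.9 × 2.38 = 47.362 kPa.
Cohesion term c·N_c·s_c = 130 × 5.14 × 1.3 = 868.66 kPa; surcharge term q·N_q = 47.362 × 1 = 47.362 kPa.
q_ult = 868.66 + 47.362 = 916.02 kPa.
Net ultimate: q_net = 916.02 − 47.362 = 868.66 kPa.
q_all(net) = 868.66 / 3 = 289.55 kPa.

q_all(net) ≈ 290 kPa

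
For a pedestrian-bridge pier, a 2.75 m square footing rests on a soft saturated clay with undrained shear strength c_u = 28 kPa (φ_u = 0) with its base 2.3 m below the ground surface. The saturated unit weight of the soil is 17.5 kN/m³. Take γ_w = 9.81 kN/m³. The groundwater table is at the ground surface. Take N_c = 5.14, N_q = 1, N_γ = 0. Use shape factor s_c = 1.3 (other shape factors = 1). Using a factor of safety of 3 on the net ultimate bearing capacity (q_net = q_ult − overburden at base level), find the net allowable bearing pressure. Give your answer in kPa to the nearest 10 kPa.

q_all(net) ≈ 60 kPa

γ' = 17.5 − 9.81 = 7.69 kN/m³ (submerged throughout). q = 7.69 × 2.3 = 17.687 kPa.
c·N_c·s_c = 28 × 5.14 × 1.3 = 187.1 kPa
q·N_q = 17.687 × 1 = 17.687 kPa
q_ult = 187.1 + 17.687 = 204.78 kPa.
q_net = 204.78 − 17.687 = 187.1 kPa.
q_all(net) = 187.1 / 3 = 62.365 kPa.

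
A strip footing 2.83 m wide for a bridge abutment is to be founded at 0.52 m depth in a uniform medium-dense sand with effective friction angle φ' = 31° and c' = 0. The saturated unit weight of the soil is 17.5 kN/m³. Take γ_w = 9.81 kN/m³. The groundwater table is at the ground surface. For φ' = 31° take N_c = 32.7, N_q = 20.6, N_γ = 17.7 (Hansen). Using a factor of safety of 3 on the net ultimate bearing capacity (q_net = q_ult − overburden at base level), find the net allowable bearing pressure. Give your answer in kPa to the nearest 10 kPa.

Water table at ground surface, so effective unit weight γ' = 17.5 − 9.81 = 7.69 kN/m³ is used throughout; overburden q = 7.69 × 0.52 = 3.9988 kPa; the same γ' applies in the ½γBN_γ term.
Surcharge term q·N_q = 3.9988 × 20.6 = 82.375 kPa; self-weight term 0.5·γ·B·N_γ = 0.5 × 7.69 × 2.83 × 17.7 = 192.6 kPa.
q_ult = 82.375 + 192.6 = 274.98 kPa.
q_net = 274.98 − 3.9988 = 270.98 kPa.
q_all(net) = 270.98 / 3 = 90.325 kPa.

q_all(net) ≈ 90 kPa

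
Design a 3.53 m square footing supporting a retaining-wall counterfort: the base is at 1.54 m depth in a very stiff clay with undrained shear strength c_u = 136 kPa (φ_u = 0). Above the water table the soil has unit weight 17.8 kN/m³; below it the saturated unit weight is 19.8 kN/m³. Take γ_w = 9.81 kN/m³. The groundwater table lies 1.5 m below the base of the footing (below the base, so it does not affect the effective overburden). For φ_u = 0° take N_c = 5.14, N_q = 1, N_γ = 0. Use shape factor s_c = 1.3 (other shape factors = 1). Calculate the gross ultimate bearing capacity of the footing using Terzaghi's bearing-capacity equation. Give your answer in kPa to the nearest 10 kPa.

q = γ·D_f = 17.8 × 1.54 = 27.412 kPa.
c·N_c·s_c = 136 × 5.14 × 1.3 = 908.75 kPa
q·N_q = 27.412 × 1 = 27.412 kPa
q_ult = 908.75 + 27.412 = 936.16 kPa.

q_ult ≈ 940 kPa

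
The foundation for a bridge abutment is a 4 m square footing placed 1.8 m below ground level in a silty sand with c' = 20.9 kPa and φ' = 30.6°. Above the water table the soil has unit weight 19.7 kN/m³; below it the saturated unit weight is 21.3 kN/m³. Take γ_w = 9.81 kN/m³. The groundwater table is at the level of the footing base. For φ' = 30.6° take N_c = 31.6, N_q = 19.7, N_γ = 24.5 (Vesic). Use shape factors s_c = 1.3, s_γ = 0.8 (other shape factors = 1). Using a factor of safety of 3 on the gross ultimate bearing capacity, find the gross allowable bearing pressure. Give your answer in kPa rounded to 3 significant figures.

q_all ≈ 669 kPa

q = γ·D_f = 19.7 × 1.8 = 35.46 kPa.
For the ½γBN_γ term take γ' = 21.3 − 9.81 = 11.49 kN/m³ (soil below base is submerged).
c·N_c·s_c = 20.9 × 31.6 × 1.3 = 858.57 kPa
q·N_q = 35.46 × 19.7 = 698.56 kPa
0.5·γ·B·N_γ·s_γ = 0.5 × 11.49 × 4 × 24.5 × 0.8 = 450.41 kPa
q_ult = 858.57 + 698.56 + 450.41 = 2007.5 kPa.
q_all = 2007.5 / 3 = 669.18 kPa.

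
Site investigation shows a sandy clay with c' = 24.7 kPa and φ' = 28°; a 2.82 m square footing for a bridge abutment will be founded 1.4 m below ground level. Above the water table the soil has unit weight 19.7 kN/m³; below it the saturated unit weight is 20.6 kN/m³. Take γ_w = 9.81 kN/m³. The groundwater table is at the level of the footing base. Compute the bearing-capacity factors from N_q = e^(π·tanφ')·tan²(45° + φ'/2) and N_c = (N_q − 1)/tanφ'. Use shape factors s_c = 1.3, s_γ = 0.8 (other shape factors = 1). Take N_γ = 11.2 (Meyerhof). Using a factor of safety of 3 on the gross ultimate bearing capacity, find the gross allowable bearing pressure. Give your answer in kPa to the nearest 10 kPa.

q_all ≈ 460 kPa

N_q = e^(π·tan28°)·tan²(59°) = 14.72; N_c = (N_q − 1)/tanφ' = 25.8.
q = γ·D_f = 19.7 × 1.4 = 27.58 kPa.
For the ½γBN_γ term take γ' = 20.6 − 9.81 = 10.79 kN/m³ (soil below base is submerged).
c·N_c·s_c = 24.7 × 25.803 × 1.3 = 828.55 kPa
q·N_q = 27.58 × 14.72 = 405.97 kPa
0.5·γ·B·N_γ·s_γ = 0.5 × 10.79 × 2.82 × 11.2 × 0.8 = 136.32 kPa
q_ult = 828.55 + 405.97 + 136.32 = 1370.8 kPa.
q_all = 1370.8 / 3 = 456.95 kPa.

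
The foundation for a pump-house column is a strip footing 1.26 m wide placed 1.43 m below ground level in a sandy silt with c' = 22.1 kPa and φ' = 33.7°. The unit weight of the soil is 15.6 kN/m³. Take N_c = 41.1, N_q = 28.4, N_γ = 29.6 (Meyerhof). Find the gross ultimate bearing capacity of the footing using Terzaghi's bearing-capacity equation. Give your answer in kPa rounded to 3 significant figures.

q_ult ≈ 1830 kPa

Effective surcharge at the founding depth q = γ·D_f = 15.6 × 1.43 = 22.308 kPa.
q_ult = c·N_c + q·N_q + 0.5·γ·B·N_γ
     = 22.1 × 41.1 + 22.308 × 28.4 + 0.5 × 15.6 × 1.26 × 29.6
     = 908.31 + 633.55 + 290.91 = 1832.8 kPa.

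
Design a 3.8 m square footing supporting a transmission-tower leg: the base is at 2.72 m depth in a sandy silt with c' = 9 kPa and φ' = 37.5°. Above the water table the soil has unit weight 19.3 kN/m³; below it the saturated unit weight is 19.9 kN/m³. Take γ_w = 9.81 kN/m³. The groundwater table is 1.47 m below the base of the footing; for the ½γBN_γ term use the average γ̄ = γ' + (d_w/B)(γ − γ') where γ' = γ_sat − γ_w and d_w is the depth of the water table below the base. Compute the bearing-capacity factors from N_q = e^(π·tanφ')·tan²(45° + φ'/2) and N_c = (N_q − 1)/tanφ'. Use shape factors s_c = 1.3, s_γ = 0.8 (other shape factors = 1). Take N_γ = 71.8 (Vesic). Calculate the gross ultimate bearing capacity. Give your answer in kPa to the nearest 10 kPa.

tan37.5° = 0.7673, so N_q = e^(π×0.7673)·tan²(63.75°) = 11.141 × 4.112 = 45.81.
N_c = (45.81 − 1)/tan37.5° = 58.4.
q = γ·D_f = 19.3 × 2.72 = 52.496 kPa.
γ' = 10.09 kN/m³; averaging over the depth B below the base, γ̄ = γ' + (d_w/B)(γ − γ') = 13.653 kN/m³.
c·N_c·s_c = 9 × 58.399 × 1.3 = 683.27 kPa
q·N_q = 52.496 × 45.811 = 2404.9 kPa
0.5·γ·B·N_γ·s_γ = 0.5 × 13.653 × 3.8 × 71.8 × 0.8 = 1490 kPa
q_ult = 683.27 + 2404.9 + 1490 = 4578.2 kPa.

q_ult ≈ 4580 kPa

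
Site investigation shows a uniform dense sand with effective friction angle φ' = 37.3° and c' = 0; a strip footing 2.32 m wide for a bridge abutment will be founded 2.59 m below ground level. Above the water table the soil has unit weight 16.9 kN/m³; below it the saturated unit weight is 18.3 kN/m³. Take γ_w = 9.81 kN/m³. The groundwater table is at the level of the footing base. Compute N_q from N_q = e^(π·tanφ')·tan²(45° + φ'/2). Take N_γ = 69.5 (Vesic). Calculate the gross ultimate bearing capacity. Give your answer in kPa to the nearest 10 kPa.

tan37.3° = 0.7618, so N_q = e^(π×0.7618)·tan²(63.65°) = 10.949 × 4.076 = 44.63.
q = γ·D_f = 16.9 × 2.59 = 43.771 kPa.
For the ½γBN_γ term take γ' = 18.3 − 9.81 = 8.49 kN/m³ (soil below base is submerged).
q·N_q = 43.771 × 44.628 = 1953.4 kPa
0.5·γ·B·N_γ = 0.5 × 8.49 × 2.32 × 69.5 = 684.46 kPa
q_ult = 1953.4 + 684.46 = 2637.9 kPa.

q_ult ≈ 2640 kPa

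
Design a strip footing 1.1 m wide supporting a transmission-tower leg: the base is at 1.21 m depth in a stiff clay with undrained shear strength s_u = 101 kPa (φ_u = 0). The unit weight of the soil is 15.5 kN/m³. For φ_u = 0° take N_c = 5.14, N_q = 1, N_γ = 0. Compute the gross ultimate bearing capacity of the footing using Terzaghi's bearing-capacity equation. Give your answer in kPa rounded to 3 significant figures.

q_ult ≈ 538 kPa

q = γ·D_f = 15.5 × 1.21 = 18.755 kPa.
c·N_c = 101 × 5.14 = 519.14 kPa
q·N_q = 18.755 × 1 = 18.755 kPa
q_ult = 519.14 + 18.755 = 537.89 kPa.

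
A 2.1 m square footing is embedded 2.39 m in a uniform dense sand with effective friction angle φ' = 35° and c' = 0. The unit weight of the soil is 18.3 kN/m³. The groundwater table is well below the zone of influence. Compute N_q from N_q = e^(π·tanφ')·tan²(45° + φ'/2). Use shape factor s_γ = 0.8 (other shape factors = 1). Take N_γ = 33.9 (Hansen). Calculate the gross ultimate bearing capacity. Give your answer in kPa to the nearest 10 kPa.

q_ult ≈ 1980 kPa

tan35° = 0.7002, so N_q = e^(π×0.7002)·tan²(62.5°) = 9.023 × 3.69 = 33.3.
Effective surcharge at the founding depth q = γ·D_f = 18.3 × 2.39 = 43.737 kPa.
q_ult = q·N_q + 0.5·γ·B·N_γ·s_γ
     = 43.737 × 33.296 + 0.5 × 18.3 × 2.1 × 33.9 × 0.8
     = 1456.3 + 521.11 = 1977.4 kPa.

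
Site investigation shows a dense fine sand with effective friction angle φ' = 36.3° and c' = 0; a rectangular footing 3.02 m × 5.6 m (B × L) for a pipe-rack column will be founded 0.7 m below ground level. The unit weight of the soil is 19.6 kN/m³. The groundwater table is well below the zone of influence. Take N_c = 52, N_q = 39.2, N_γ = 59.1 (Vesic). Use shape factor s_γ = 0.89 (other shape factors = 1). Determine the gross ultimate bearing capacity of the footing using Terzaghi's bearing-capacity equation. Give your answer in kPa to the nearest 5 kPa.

Overburden at base level: q = 19.6 × 0.7 = 13.72 kPa.
Surcharge term q·N_q = 13.72 × 39.2 = 537.82 kPa; self-weight term 0.5·γ·B·N_γ·s_γ = 0.5 × 19.6 × 3.02 × 59.1 × 0.89 = 1556.7 kPa.
q_ult = 537.82 + 1556.7 = 2094.5 kPa.

q_ult ≈ 2095 kPa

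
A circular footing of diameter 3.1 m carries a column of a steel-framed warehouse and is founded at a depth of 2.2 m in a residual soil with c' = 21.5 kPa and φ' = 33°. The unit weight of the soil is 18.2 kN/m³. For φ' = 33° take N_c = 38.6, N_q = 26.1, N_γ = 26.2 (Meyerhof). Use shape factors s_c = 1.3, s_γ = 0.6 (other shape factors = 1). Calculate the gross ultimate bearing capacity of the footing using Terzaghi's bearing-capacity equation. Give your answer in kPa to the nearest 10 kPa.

Overburden at base level: q = 18.2 × 2.2 = 40.04 kPa.
Cohesion term c·N_c·s_c = 21.5 × 38.6 × 1.3 = 1078.9 kPa; surcharge term q·N_q = 40.04 × 26.1 = 1045 kPa; self-weight term 0.5·γ·B·N_γ·s_γ = 0.5 × 18.2 × 3.1 × 26.2 × 0.6 = 443.46 kPa.
q_ult = 1078.9 + 1045 + 443.46 = 2567.4 kPa.

q_ult ≈ 2570 kPa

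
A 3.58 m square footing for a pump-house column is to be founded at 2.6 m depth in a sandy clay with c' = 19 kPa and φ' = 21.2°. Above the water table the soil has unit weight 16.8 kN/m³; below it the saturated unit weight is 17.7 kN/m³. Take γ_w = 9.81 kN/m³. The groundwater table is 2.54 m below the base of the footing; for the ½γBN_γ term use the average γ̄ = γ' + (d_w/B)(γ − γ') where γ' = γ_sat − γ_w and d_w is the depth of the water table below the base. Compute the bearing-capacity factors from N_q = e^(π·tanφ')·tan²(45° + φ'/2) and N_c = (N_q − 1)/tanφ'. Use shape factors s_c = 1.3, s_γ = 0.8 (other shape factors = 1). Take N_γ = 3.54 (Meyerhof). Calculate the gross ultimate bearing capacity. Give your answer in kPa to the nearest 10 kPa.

q_ult ≈ 780 kPa

tan21.2° = 0.3879, so N_q = e^(π×0.3879)·tan²(55.6°) = 3.382 × 2.133 = 7.21.
N_c = (7.21 − 1)/tan21.2° = 16.02.
Overburden at base level: q = 16.8 × 2.6 = 43.68 kPa.
The water table is 2.54 m below the base (< B = 3.58 m), so the ½γBN_γ term uses γ̄ = γ' + (d_w/B)(γ − γ') = 7.89 + (2.54/3.58)(16.8 − 7.89) = 14.212 kN/m³.
Cohesion term c·N_c·s_c = 19 × 16.021 × 1.3 = 395.72 kPa; surcharge term q·N_q = 43.68 × 7.2142 = 315.12 kPa; self-weight term 0.5·γ·B·N_γ·s_γ = 0.5 × 14.212 × 3.58 × 3.54 × 0.8 = 72.043 kPa.
q_ult = 395.72 + 315.12 + 72.043 = 782.88 kPa.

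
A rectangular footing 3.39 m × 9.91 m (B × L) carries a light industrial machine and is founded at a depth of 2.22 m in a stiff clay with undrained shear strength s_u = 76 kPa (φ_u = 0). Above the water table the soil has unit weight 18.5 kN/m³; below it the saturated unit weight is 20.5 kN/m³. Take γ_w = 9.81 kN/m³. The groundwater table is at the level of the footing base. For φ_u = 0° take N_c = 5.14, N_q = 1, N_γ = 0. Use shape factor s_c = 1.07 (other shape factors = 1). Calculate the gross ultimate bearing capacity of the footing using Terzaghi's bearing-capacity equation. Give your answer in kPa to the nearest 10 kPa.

Effective surcharge at the founding depth q = γ·D_f = 18.5 × 2.22 = 41.07 kPa.
q_ult = c·N_c·s_c + q·N_q
     = 76 × 5.14 × 1.07 + 41.07 × 1
     = 417.98 + 41.07 = 459.05 kPa.

q_ult ≈ 460 kPa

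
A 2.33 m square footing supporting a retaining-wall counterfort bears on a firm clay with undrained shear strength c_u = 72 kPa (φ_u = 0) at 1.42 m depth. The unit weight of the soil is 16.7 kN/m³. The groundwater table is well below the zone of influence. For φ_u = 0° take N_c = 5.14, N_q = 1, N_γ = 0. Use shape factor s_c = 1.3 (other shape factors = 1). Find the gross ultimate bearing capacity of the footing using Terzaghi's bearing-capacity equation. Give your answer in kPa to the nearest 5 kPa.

q_ult ≈ 505 kPa

Effective surcharge at the founding depth q = γ·D_f = 16.7 × 1.42 = 23.714 kPa.
q_ult = c·N_c·s_c + q·N_q
     = 72 × 5.14 × 1.3 + 23.714 × 1
     = 481.1 + 23.714 = 504.82 kPa.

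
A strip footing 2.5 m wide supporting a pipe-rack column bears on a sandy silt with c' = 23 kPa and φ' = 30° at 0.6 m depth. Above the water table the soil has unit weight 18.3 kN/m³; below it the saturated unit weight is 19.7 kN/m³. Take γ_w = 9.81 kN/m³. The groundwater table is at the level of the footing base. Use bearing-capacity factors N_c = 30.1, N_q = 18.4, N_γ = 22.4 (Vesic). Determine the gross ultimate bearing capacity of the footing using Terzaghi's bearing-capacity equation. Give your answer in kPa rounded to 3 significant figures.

q_ult ≈ 1170 kPa

Overburden at base level: q = 18.3 × 0.6 = 10.98 kPa.
Below the base the soil is submerged, so the ½γBN_γ term uses γ' = 19.7 − 9.81 = 9.89 kN/m³.
Cohesion term c·N_c = 23 × 30.1 = 692.3 kPa; surcharge term q·N_q = 10.98 × 18.4 = 202.03 kPa; self-weight term 0.5·γ·B·N_γ = 0.5 × 9.89 × 2.5 × 22.4 = 276.92 kPa.
q_ult = 692.3 + 202.03 + 276.92 = 1171.3 kPa.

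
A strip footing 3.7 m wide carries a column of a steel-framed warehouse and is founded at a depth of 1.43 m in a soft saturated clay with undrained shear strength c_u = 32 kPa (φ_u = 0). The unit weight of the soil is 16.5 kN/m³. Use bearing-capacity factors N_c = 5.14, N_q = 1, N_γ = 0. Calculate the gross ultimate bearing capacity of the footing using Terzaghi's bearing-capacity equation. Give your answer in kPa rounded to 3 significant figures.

Effective surcharge at the founding depth q = γ·D_f = 16.5 × 1.43 = 23.595 kPa.
q_ult = c·N_c + q·N_q
     = 32 × 5.14 + 23.595 × 1
     = 164.48 + 23.595 = 188.07 kPa.

q_ult ≈ 188 kPa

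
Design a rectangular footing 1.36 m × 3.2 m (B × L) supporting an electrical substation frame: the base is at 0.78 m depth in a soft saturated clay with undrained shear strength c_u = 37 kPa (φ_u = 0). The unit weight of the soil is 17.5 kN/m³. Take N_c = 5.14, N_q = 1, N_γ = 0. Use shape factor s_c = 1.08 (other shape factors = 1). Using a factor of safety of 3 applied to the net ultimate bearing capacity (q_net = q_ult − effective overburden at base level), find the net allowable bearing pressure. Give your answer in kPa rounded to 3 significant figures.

q_all(net) ≈ 68.5 kPa

Effective surcharge at the founding depth q = γ·D_f = 17.5 × 0.78 = 13.65 kPa.
q_ult = c·N_c·s_c + q·N_q
     = 37 × 5.14 × 1.08 + 13.65 × 1
     = 205.39 + 13.65 = 219.04 kPa.
Net ultimate: q_net = 219.04 − 13.65 = 205.39 kPa.
q_all(net) = 205.39 / 3 = 68.465 kPa.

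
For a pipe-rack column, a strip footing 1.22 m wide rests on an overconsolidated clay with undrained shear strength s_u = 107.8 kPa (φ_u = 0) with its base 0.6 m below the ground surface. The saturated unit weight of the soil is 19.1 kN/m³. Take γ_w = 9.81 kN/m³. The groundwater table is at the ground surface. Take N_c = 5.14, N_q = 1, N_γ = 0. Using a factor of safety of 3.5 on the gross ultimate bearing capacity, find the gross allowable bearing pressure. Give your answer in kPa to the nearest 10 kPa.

γ' = 19.1 − 9.81 = 9.29 kN/m³ (submerged throughout). q = 9.29 × 0.6 = 5.574 kPa.
c·N_c = 107.8 × 5.14 = 554.09 kPa
q·N_q = 5.574 × 1 = 5.574 kPa
q_ult = 554.09 + 5.574 = 559.67 kPa.
q_all = 559.67 / 3.5 = 159.9 kPa.

q_all ≈ 160 kPa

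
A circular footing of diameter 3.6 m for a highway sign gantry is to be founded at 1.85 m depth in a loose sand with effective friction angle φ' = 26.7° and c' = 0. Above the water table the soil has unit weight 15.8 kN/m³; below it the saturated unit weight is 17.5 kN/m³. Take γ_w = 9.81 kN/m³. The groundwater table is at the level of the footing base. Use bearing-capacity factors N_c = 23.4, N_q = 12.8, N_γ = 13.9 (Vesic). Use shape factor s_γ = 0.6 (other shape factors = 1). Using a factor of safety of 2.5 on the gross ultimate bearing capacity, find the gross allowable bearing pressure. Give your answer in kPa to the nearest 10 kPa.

q_all ≈ 200 kPa

Overburden at base level: q = 15.8 × 1.85 = 29.23 kPa.
Below the base the soil is submerged, so the ½γBN_γ term uses γ' = 17.5 − 9.81 = 7.69 kN/m³.
Surcharge term q·N_q = 29.23 × 12.8 = 374.14 kPa; self-weight term 0.5·γ·B·N_γ·s_γ = 0.5 × 7.69 × 3.6 × 13.9 × 0.6 = 115.44 kPa.
q_ult = 374.14 + 115.44 = 489.59 kPa.
q_all = 489.59 / 2.5 = 195.83 kPa.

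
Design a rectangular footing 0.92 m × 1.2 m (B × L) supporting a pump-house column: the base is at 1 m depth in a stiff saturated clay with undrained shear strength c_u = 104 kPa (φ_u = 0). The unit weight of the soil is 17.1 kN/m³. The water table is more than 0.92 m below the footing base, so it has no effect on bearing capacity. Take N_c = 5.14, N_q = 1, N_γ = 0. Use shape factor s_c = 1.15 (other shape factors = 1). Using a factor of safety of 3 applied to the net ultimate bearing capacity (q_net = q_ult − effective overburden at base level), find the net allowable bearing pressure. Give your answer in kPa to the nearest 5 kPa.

q = γ·D_f = 17.1 × 1 = 17.1 kPa.
c·N_c·s_c = 104 × 5.14 × 1.15 = 614.74 kPa
q·N_q = 17.1 × 1 = 17.1 kPa
q_ult = 614.74 + 17.1 = 631.84 kPa.
Net ultimate: q_net = 631.84 − 17.1 = 614.74 kPa.
q_all(net) = 614.74 / 3 = 204.91 kPa.

q_all(net) ≈ 205 kPa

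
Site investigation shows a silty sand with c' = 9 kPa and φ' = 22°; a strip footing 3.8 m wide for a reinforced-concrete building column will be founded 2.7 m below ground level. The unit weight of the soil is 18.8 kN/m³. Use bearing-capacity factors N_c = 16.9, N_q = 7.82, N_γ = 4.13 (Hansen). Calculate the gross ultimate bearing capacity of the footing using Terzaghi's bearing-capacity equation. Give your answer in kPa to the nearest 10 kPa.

q_ult ≈ 700 kPa

Overburden at base level: q = 18.8 × 2.7 = 50.76 kPa.
Cohesion term c·N_c = 9 × 16.9 = 152.1 kPa; surcharge term q·N_q = 50.76 × 7.82 = 396.94 kPa; self-weight term 0.5·γ·B·N_γ = 0.5 × 18.8 × 3.8 × 4.13 = 147.52 kPa.
q_ult = 152.1 + 396.94 + 147.52 = 696.57 kPa.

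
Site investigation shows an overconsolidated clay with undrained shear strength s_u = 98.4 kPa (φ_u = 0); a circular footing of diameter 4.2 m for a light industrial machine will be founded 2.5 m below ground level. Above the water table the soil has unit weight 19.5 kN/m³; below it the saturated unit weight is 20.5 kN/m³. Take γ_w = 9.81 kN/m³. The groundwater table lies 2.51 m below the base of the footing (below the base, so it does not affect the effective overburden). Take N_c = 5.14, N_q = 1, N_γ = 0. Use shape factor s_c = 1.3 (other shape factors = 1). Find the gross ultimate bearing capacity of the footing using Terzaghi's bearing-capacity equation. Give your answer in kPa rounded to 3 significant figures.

q_ult ≈ 706 kPa

q = γ·D_f = 19.5 × 2.5 = 48.75 kPa.
c·N_c·s_c = 98.4 × 5.14 × 1.3 = 657.51 kPa
q·N_q = 48.75 × 1 = 48.75 kPa
q_ult = 657.51 + 48.75 = 706.26 kPa.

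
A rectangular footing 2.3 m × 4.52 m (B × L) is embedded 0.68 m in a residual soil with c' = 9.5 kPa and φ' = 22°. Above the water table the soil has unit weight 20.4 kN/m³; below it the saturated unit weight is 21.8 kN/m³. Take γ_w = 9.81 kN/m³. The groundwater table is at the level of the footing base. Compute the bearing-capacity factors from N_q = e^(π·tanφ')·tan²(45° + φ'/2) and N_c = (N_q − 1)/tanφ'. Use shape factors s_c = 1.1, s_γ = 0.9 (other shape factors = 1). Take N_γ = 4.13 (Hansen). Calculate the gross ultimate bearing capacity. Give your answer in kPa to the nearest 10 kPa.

tan22° = 0.404, so N_q = e^(π×0.404)·tan²(56°) = 3.558 × 2.198 = 7.82.
N_c = (7.82 − 1)/tan22° = 16.88.
Overburden at base level: q = 20.4 × 0.68 = 13.872 kPa.
Below the base the soil is submerged, so the ½γBN_γ term uses γ' = 21.8 − 9.81 = 11.99 kN/m³.
Cohesion term c·N_c·s_c = 9.5 × 16.883 × 1.1 = 176.43 kPa; surcharge term q·N_q = 13.872 × 7.8211 = 108.49 kPa; self-weight term 0.5·γ·B·N_γ·s_γ = 0.5 × 11.99 × 2.3 × 4.13 × 0.9 = 51.252 kPa.
q_ult = 176.43 + 108.49 + 51.252 = 336.17 kPa.

q_ult ≈ 340 kPa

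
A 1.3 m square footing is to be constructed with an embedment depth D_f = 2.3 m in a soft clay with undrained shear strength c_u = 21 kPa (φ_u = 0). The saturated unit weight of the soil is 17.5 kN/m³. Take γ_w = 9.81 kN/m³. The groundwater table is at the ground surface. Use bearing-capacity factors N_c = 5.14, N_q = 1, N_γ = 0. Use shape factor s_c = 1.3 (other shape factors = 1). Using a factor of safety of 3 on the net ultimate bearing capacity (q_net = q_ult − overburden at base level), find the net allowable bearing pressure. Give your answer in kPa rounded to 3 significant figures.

Water table at ground surface, so effective unit weight γ' = 17.5 − 9.81 = 7.69 kN/m³ is used throughout; overburden q = 7.69 × 2.3 = 17.687 kPa.
Cohesion term c·N_c·s_c = 21 × 5.14 × 1.3 = 140.32 kPa; surcharge term q·N_q = 17.687 × 1 = 17.687 kPa.
q_ult = 140.32 + 17.687 = 158.01 kPa.
q_net = 158.01 − 17.687 = 140.32 kPa.
q_all(net) = 140.32 / 3 = 46.774 kPa.

q_all(net) ≈ 46.8 kPa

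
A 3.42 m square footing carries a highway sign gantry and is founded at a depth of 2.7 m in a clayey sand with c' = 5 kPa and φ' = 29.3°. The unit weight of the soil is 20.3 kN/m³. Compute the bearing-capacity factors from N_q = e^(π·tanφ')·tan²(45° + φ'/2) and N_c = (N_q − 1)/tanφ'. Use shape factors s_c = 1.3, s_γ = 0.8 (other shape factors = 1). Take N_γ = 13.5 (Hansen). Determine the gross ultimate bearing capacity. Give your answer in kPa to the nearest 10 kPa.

q_ult ≈ 1490 kPa

tan29.3° = 0.5612, so N_q = e^(π×0.5612)·tan²(59.65°) = 5.83 × 2.917 = 17.
N_c = (17 − 1)/tan29.3° = 28.52.
Overburden at base level: q = 20.3 × 2.7 = 54.81 kPa.
Cohesion term c·N_c·s_c = 5 × 28.52 × 1.3 = 185.38 kPa; surcharge term q·N_q = 54.81 × 17.004 = 932.01 kPa; self-weight term 0.5·γ·B·N_γ·s_γ = 0.5 × 20.3 × 3.42 × 13.5 × 0.8 = 374.9 kPa.
q_ult = 185.38 + 932.01 + 374.9 = 1492.3 kPa.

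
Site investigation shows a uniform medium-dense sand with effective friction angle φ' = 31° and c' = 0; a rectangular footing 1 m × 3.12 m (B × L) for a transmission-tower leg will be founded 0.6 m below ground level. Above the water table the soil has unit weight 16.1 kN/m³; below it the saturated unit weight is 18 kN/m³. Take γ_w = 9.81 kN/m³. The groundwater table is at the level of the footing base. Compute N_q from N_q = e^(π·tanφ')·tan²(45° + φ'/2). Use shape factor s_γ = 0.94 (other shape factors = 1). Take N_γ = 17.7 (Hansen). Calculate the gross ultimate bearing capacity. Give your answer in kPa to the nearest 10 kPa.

tan31° = 0.6009, so N_q = e^(π×0.6009)·tan²(60.5°) = 6.604 × 3.124 = 20.63.
q = γ·D_f = 16.1 × 0.6 = 9.66 kPa.
For the ½γBN_γ term take γ' = 18 − 9.81 = 8.19 kN/m³ (soil below base is submerged).
q·N_q = 9.66 × 20.631 = 199.29 kPa
0.5·γ·B·N_γ·s_γ = 0.5 × 8.19 × 1 × 17.7 × 0.94 = 68.133 kPa
q_ult = 199.29 + 68.133 = 267.43 kPa.

q_ult ≈ 270 kPa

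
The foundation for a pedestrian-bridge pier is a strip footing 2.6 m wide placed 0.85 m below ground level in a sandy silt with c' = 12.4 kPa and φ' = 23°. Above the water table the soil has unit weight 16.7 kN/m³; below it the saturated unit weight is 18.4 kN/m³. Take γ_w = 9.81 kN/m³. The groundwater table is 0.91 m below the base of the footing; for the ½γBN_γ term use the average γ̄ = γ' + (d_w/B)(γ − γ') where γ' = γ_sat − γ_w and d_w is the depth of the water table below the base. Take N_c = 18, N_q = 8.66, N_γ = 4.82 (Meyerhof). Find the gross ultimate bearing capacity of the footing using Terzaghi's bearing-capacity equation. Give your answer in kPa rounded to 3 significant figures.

q_ult ≈ 418 kPa

q = γ·D_f = 16.7 × 0.85 = 14.195 kPa.
γ' = 8.59 kN/m³; averaging over the depth B below the base, γ̄ = γ' + (d_w/B)(γ − γ') = 11.428 kN/m³.
c·N_c = 12.4 × 18 = 223.2 kPa
q·N_q = 14.195 × 8.66 = 122.93 kPa
0.5·γ·B·N_γ = 0.5 × 11.428 × 2.6 × 4.82 = 71.611 kPa
q_ult = 223.2 + 122.93 + 71.611 = 417.74 kPa.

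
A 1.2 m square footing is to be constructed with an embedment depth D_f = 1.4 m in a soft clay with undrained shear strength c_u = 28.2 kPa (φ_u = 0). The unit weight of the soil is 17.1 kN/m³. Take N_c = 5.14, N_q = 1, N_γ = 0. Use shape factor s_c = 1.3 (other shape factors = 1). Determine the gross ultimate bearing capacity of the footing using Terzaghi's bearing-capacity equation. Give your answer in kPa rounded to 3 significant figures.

q_ult ≈ 212 kPa

Overburden at base level: q = 17.1 × 1.4 = 23.94 kPa.
Cohesion term c·N_c·s_c = 28.2 × 5.14 × 1.3 = 188.43 kPa; surcharge term q·N_q = 23.94 × 1 = 23.94 kPa.
q_ult = 188.43 + 23.94 = 212.37 kPa.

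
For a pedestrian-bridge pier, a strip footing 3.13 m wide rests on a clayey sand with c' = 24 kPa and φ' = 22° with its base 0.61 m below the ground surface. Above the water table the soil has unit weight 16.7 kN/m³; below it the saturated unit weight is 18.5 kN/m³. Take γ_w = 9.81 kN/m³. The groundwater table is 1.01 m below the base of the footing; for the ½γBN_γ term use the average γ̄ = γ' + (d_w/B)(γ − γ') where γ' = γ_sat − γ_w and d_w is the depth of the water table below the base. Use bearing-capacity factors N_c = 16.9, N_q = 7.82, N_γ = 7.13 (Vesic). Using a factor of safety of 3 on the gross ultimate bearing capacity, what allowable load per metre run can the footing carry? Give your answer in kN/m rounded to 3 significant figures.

≈ 638 kN/m

Effective surcharge at the founding depth q = γ·D_f = 16.7 × 0.61 = 10.187 kPa.
With d_w = 1.01 m < B, γ̄ = 8.69 + (1.01/3.13) × (16.7 − 8.69) = 11.275 kN/m³.
q_ult = c·N_c + q·N_q + 0.5·γ·B·N_γ
     = 24 × 16.9 + 10.187 × 7.82 + 0.5 × 11.275 × 3.13 × 7.13
     = 405.6 + 79.662 + 125.81 = 611.07 kPa.
Gross allowable pressure q_all = 611.07 / 3 = 203.69 kPa.
Allowable wall load = q_all × B = 203.69 × 3.13 = 637.55 kN per metre run.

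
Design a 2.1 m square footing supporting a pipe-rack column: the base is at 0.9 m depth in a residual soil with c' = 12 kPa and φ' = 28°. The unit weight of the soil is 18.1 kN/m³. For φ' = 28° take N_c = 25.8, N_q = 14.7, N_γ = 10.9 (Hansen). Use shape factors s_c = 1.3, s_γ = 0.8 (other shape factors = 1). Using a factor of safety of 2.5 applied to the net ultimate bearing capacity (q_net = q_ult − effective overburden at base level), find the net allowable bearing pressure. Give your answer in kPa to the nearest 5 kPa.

q_all(net) ≈ 315 kPa

q = γ·D_f = 18.1 × 0.9 = 16.29 kPa.
c·N_c·s_c = 12 × 25.8 × 1.3 = 402.48 kPa
q·N_q = 16.29 × 14.7 = 239.46 kPa
0.5·γ·B·N_γ·s_γ = 0.5 × 18.1 × 2.1 × 10.9 × 0.8 = 165.72 kPa
q_ult = 402.48 + 239.46 + 165.72 = 807.67 kPa.
Net ultimate: q_net = 807.67 − 16.29 = 791.38 kPa.
q_all(net) = 791.38 / 2.5 = 316.55 kPa.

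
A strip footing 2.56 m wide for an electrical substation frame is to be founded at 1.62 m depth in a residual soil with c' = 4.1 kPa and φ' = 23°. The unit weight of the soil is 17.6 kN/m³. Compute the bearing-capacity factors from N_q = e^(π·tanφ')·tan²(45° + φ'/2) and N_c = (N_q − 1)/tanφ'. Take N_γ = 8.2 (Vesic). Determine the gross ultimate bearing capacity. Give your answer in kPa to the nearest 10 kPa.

tan23° = 0.4245, so N_q = e^(π×0.4245)·tan²(56.5°) = 3.794 × 2.283 = 8.66.
N_c = (8.66 − 1)/tan23° = 18.05.
q = γ·D_f = 17.6 × 1.62 = 28.512 kPa.
c·N_c = 4.1 × 18.049 = 73.999 kPa
q·N_q = 28.512 × 8.6612 = 246.95 kPa
0.5·γ·B·N_γ = 0.5 × 17.6 × 2.56 × 8.2 = 184.73 kPa
q_ult = 73.999 + 246.95 + 184.73 = 505.68 kPa.

q_ult ≈ 510 kPa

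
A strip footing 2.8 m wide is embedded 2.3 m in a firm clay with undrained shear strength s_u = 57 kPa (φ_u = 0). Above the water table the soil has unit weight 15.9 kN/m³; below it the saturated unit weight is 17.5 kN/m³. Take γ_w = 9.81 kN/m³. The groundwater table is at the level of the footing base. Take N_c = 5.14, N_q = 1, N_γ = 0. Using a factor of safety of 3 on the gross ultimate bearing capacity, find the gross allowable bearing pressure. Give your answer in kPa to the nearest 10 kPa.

q_all ≈ 110 kPa

Overburden at base level: q = 15.9 × 2.3 = 36.57 kPa.
Cohesion term c·N_c = 57 × 5.14 = 292.98 kPa; surcharge term q·N_q = 36.57 × 1 = 36.57 kPa.
q_ult = 292.98 + 36.57 = 329.55 kPa.
q_all = 329.55 / 3 = 109.85 kPa.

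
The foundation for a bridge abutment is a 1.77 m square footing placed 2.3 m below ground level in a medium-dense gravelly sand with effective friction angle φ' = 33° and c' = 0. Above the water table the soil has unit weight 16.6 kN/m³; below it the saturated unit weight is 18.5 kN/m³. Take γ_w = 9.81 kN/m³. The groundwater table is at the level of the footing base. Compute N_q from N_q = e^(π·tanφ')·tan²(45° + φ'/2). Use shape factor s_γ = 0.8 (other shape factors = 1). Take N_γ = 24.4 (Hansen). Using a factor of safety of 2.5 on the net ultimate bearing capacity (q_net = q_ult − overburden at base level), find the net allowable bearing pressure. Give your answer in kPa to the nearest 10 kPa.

q_all(net) ≈ 440 kPa

N_q = e^(π·tan33°)·tan²(61.5°) = 26.09.
Overburden at base level: q = 16.6 × 2.3 = 38.18 kPa.
Below the base the soil is submerged, so the ½γBN_γ term uses γ' = 18.5 − 9.81 = 8.69 kN/m³.
Surcharge term q·N_q = 38.18 × 26.092 = 996.19 kPa; self-weight term 0.5·γ·B·N_γ·s_γ = 0.5 × 8.69 × 1.77 × 24.4 × 0.8 = 150.12 kPa.
q_ult = 996.19 + 150.12 = 1146.3 kPa.
q_net = 1146.3 − 38.18 = 1108.1 kPa.
q_all(net) = 1108.1 / 2.5 = 443.25 kPa.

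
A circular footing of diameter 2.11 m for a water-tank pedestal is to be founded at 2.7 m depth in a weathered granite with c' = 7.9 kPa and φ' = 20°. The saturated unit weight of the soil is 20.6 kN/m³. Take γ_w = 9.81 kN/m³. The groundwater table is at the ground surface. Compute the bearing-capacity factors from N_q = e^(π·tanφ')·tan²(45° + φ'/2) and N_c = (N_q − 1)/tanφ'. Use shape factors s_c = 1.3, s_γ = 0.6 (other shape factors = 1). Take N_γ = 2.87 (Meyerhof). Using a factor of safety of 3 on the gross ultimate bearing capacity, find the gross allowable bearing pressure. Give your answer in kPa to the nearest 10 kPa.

N_q = e^(π·tan20°)·tan²(55°) = 6.4; N_c = (N_q − 1)/tanφ' = 14.83.
γ' = 20.6 − 9.81 = 10.79 kN/m³ (submerged throughout). q = 10.79 × 2.7 = 29.133 kPa; the same γ' applies in the ½γBN_γ term.
c·N_c·s_c = 7.9 × 14.835 × 1.3 = 152.35 kPa
q·N_q = 29.133 × 6.3994 = 186.43 kPa
0.5·γ·B·N_γ·s_γ = 0.5 × 10.79 × 2.11 × 2.87 × 0.6 = 19.602 kPa
q_ult = 152.35 + 186.43 + 19.602 = 358.39 kPa.
q_all = 358.39 / 3 = 119.46 kPa.

q_all ≈ 120 kPa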